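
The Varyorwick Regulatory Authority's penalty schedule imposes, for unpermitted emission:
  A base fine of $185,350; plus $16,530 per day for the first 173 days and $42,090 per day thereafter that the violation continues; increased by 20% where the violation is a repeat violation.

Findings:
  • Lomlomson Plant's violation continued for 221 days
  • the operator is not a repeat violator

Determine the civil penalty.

First 173 days: 173 × $16,530 = $2,859,690
Remaining days: (221 − 173) × $42,090 = $2,020,320
Per-day component: $2,859,690 + $2,020,320 = $4,880,010
Base plus per-day: $185,350 + $4,880,010 = $5,065,360
The operator is not a repeat violator: no 20% increase.

$5,065,360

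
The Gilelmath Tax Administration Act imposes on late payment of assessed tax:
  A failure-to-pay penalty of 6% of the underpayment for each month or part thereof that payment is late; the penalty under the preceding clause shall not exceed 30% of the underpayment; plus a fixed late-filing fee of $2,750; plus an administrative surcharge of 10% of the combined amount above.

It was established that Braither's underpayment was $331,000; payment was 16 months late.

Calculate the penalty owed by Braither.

$112,255

Accrued rate: 6% × 16 = 96%, capped at 30% → 30%
Failure-to-pay penalty: 30% of $331,000 = $99,300
Penalty before surcharge: $99,300 + $2,750 = $102,050
Administrative surcharge: 10% of $102,050 = $10,205
Total penalty: $102,050 + $10,205 = $112,255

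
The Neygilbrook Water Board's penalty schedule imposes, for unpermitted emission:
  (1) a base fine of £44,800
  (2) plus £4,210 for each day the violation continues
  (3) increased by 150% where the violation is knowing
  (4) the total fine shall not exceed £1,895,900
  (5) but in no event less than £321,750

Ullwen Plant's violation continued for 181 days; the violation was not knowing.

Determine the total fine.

Per-day component: 181 × £4,210 = £762,010
Base plus per-day: £44,800 + £762,010 = £806,810
The violation was not knowing: no 150% increase.
Cap at £1,895,900: £806,810 is within the cap, no reduction.
Minimum £321,750: £806,810 meets the minimum, no increase.

£806,810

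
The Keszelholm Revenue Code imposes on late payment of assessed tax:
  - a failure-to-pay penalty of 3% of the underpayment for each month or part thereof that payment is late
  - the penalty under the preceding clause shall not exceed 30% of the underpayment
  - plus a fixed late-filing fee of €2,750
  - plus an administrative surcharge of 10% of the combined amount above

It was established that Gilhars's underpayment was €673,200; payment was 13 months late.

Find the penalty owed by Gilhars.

€225,181

Accrued rate: 3% × 13 = 39%, capped at 30% → 30%
Failure-to-pay penalty: 30% of €673,200 = €201,960
Penalty before surcharge: €201,960 + €2,750 = €204,710
Administrative surcharge: 10% of €204,710 = €20,471
Total penalty: €204,710 + €20,471 = €225,181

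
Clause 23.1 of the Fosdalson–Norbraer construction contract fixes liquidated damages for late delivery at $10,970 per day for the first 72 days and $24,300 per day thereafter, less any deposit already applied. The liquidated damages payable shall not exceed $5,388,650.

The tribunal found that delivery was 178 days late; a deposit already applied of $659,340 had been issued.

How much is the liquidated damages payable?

First 72 days: 72 × $10,970 = $789,840
Remaining days: (178 − 72) × $24,300 = $2,575,800
Accrued per-day damages: $789,840 + $2,575,800 = $3,365,640
Less deposit already applied: $3,365,640 − $659,340 = $2,706,300
Cap at $5,388,650: $2,706,300 is within the cap, no reduction.

Liquidated damages: $2,706,300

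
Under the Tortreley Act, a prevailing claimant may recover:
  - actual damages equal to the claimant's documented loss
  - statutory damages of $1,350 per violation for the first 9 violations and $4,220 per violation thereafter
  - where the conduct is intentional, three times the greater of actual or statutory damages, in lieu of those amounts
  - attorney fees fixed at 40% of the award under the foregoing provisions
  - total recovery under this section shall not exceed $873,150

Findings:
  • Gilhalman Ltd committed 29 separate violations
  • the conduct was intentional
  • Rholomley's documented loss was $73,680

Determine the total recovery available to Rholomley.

$405,510

First 9 violations: 9 × $1,350 = $12,150
Remaining violations: (29 − 9) × $4,220 = $84,400
Statutory damages: $12,150 + $84,400 = $96,550
Greater of actual damages ($73,680) or statutory damages ($96,550): $96,550
Trebled: 3 × $96,550 = $289,650
Attorney fees: 40% of $289,650 = $115,860
Total before cap: $289,650 + $115,860 = $405,510
Cap at $873,150: $405,510 is within the cap, no reduction.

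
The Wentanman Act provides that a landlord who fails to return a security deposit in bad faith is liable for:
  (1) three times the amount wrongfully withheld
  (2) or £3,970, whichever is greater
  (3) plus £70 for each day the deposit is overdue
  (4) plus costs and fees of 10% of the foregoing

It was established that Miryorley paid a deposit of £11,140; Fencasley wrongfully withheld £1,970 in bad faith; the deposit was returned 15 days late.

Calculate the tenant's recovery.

Trebled: 3 × £1,970 = £5,910
Minimum £3,970: £5,910 meets the minimum, no increase.
Late-return penalty: 15 × £70 = £1,050
Damages plus late penalty: £5,910 + £1,050 = £6,960
Costs and fees: 10% of £6,960 = £696
Total recovery: £6,960 + £696 = £7,656

£7,656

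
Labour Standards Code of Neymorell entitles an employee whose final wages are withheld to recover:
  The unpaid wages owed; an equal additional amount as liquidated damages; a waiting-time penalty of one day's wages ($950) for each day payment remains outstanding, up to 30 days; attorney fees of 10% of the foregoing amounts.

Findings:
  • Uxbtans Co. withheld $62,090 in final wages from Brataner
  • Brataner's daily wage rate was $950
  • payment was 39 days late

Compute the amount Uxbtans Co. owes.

Liquidated damages (equal amount): $62,090
Penalty days: min(39, 30) = 30
Waiting-time penalty: 30 × $950 = $28,500
Subtotal: $62,090 + $62,090 + $28,500 = $152,680
Attorney fees: 10% of $152,680 = $15,268
Total award: $152,680 + $15,268 = $167,948

$167,948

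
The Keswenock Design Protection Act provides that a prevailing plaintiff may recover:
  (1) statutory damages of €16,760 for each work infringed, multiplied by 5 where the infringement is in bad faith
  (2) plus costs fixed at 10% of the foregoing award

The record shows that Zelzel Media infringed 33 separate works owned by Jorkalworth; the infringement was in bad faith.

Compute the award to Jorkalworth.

€3,041,940

Statutory damages: 33 × €16,760 = €553,080
Multiplied by 5: 5 × €553,080 = €2,765,400
Costs: 10% of €2,765,400 = €276,540
Award plus costs: €2,765,400 + €276,540 = €3,041,940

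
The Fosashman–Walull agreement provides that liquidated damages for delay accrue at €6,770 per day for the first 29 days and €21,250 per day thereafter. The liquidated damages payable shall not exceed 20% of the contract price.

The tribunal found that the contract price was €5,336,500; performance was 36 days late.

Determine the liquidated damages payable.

Liquidated damages: €345,080

First 29 days: 29 × €6,770 = €196,330
Remaining days: (36 − 29) × €21,250 = €148,750
Accrued per-day damages: €196,330 + €148,750 = €345,080
Cap: 20% of €5,336,500 = €1,067,300
Cap at €1,067,300: €345,080 is within the cap, no reduction.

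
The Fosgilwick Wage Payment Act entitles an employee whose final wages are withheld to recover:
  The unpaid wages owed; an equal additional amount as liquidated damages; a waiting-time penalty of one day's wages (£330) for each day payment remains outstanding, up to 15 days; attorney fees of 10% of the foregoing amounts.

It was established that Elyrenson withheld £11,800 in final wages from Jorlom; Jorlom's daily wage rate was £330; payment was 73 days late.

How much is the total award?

Liquidated damages (equal amount): £11,800
Penalty days: min(73, 15) = 15
Waiting-time penalty: 15 × £330 = £4,950
Subtotal: £11,800 + £11,800 + £4,950 = £28,550
Attorney fees: 10% of £28,550 = £2,855
Total award: £28,550 + £2,855 = £31,405

£31,405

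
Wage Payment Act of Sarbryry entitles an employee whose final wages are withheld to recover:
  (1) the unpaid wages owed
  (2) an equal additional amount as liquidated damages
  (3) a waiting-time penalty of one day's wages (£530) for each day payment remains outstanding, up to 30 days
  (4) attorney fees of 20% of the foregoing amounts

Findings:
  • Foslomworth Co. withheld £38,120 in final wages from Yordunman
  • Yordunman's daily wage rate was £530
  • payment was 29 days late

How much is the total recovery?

Total award: £109,932

Liquidated damages (equal amount): £38,120
Penalty days: min(29, 30) = 29
Waiting-time penalty: 29 × £530 = £15,370
Subtotal: £38,120 + £38,120 + £15,370 = £91,610
Attorney fees: 20% of £91,610 = £18,322
Total award: £91,610 + £18,322 = £109,932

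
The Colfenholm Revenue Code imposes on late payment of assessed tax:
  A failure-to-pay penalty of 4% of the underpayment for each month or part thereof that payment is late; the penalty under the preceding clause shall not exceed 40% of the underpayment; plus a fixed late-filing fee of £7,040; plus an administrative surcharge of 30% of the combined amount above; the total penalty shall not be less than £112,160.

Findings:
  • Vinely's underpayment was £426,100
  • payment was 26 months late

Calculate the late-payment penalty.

Accrued rate: 4% × 26 = 104%, capped at 40% → 40%
Failure-to-pay penalty: 40% of £426,100 = £170,440
Penalty before surcharge: £170,440 + £7,040 = £177,480
Administrative surcharge: 30% of £177,480 = £53,244
Total penalty: £177,480 + £53,244 = £230,724
Minimum £112,160: £230,724 meets the minimum, no increase.

Penalty: £230,724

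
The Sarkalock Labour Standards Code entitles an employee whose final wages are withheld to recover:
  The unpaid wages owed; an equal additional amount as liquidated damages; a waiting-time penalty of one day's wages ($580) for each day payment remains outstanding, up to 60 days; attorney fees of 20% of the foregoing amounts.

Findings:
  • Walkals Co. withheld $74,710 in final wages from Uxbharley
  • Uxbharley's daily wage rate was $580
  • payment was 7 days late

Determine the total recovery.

Liquidated damages (equal amount): $74,710
Penalty days: min(7, 60) = 7
Waiting-time penalty: 7 × $580 = $4,060
Subtotal: $74,710 + $74,710 + $4,060 = $153,480
Attorney fees: 20% of $153,480 = $30,696
Total award: $153,480 + $30,696 = $184,176

$184,176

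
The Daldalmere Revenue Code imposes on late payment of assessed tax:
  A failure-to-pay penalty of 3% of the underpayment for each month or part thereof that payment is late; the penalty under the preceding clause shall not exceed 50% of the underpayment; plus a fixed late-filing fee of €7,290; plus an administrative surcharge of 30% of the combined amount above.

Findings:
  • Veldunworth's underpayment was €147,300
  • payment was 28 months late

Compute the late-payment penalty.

Accrued rate: 3% × 28 = 84%, capped at 50% → 50%
Failure-to-pay penalty: 50% of €147,300 = €73,650
Penalty before surcharge: €73,650 + €7,290 = €80,940
Administrative surcharge: 30% of €80,940 = €24,282
Total penalty: €80,940 + €24,282 = €105,222

€105,222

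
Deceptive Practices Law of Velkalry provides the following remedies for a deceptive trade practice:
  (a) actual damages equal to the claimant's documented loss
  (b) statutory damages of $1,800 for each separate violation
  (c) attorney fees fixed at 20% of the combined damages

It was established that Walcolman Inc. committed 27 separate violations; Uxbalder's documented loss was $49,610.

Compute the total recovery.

Statutory damages: 27 × $1,800 = $48,600
Combined damages: $49,610 + $48,600 = $98,210
Attorney fees: 20% of $98,210 = $19,642
Total recovery: $98,210 + $19,642 = $117,852

$117,852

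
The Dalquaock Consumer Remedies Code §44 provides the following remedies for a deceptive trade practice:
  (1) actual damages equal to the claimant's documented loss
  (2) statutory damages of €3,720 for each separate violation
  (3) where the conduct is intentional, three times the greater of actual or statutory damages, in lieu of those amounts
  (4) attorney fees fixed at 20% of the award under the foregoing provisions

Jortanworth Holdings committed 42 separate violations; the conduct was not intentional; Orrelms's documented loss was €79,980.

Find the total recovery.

Statutory damages: 42 × €3,720 = €156,240
Conduct not intentional: the in-lieu enhancement does not apply.
Actual plus statutory damages: €79,980 + €156,240 = €236,220
Attorney fees: 20% of €236,220 = €47,244
Total recovery: €236,220 + €47,244 = €283,464

€283,464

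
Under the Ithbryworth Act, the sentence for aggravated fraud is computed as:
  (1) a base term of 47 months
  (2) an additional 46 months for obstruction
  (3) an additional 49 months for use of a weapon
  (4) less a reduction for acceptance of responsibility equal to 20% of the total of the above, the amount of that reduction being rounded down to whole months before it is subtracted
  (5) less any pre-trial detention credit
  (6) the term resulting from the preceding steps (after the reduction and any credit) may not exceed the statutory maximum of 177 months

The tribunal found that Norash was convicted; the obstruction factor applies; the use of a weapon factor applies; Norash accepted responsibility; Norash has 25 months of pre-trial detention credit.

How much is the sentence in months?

Obstruction enhancement: +46 months
Use of a weapon enhancement: +49 months
Adjusted term: 47 months + 46 months + 49 months = 142 months
Acceptance of responsibility reduction: 20% of 142 months = 28 months (rounded down)
After reduction: 142 − 28 = 114 months
Less pre-trial detention credit: 114 months − 25 months = 89 months
Cap at 177 months: 89 months is within the cap, no reduction.

89 months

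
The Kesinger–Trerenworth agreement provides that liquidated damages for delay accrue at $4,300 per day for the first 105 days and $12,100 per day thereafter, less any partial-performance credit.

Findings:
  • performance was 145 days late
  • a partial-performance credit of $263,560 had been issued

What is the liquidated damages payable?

First 105 days: 105 × $4,300 = $451,500
Remaining days: (145 − 105) × $12,100 = $484,000
Accrued per-day damages: $451,500 + $484,000 = $935,500
Less partial-performance credit: $935,500 − $263,560 = $671,940

Liquidated damages: $671,940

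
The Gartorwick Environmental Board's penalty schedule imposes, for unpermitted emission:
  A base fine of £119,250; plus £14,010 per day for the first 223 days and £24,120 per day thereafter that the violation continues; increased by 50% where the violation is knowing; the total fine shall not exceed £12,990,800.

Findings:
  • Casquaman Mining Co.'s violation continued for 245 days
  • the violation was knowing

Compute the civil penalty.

First 223 days: 223 × £14,010 = £3,124,230
Remaining days: (245 − 223) × £24,120 = £530,640
Per-day component: £3,124,230 + £530,640 = £3,654,870
Base plus per-day: £119,250 + £3,654,870 = £3,774,120
Enhancement: 50% of £3,774,120 = £1,887,060
Enhanced fine: £3,774,120 + £1,887,060 = £5,661,180
Cap at £12,990,800: £5,661,180 is within the cap, no reduction.

£5,661,180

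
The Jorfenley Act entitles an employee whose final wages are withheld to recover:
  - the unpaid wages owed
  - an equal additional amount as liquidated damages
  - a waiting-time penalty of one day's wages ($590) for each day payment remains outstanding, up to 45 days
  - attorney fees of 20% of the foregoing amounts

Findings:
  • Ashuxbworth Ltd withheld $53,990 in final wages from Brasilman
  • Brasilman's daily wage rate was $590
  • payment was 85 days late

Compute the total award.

Liquidated damages (equal amount): $53,990
Penalty days: min(85, 45) = 45
Waiting-time penalty: 45 × $590 = $26,550
Subtotal: $53,990 + $53,990 + $26,550 = $134,530
Attorney fees: 20% of $134,530 = $26,906
Total award: $134,530 + $26,906 = $161,436

$161,436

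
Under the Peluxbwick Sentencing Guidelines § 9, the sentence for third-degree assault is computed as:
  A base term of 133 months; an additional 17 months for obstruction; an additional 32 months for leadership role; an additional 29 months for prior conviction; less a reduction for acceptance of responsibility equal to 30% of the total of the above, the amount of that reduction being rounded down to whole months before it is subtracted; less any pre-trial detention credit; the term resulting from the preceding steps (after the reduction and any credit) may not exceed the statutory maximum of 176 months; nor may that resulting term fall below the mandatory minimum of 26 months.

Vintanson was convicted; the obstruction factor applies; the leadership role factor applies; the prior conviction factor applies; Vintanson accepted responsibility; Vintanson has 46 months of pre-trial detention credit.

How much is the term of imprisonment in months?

Sentence: 102 months

Obstruction enhancement: +17 months
Leadership role enhancement: +32 months
Prior conviction enhancement: +29 months
Adjusted term: 133 months + 17 months + 32 months + 29 months = 211 months
Acceptance of responsibility reduction: 30% of 211 months = 63 months (rounded down)
After reduction: 211 − 63 = 148 months
Less pre-trial detention credit: 148 months − 46 months = 102 months
Cap at 176 months: 102 months is within the cap, no reduction.
Minimum 26 months: 102 months meets the minimum, no increase.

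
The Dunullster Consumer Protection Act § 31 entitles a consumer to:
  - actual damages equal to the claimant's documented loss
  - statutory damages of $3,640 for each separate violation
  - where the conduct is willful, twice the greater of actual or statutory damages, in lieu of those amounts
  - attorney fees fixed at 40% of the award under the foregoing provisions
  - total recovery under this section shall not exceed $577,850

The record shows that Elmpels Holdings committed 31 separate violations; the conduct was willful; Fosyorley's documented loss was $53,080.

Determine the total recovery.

Statutory damages: 31 × $3,640 = $112,840
Greater of actual damages ($53,080) or statutory damages ($112,840): $112,840
Doubled: 2 × $112,840 = $225,680
Attorney fees: 40% of $225,680 = $90,272
Total before cap: $225,680 + $90,272 = $315,952
Cap at $577,850: $315,952 is within the cap, no reduction.

$315,952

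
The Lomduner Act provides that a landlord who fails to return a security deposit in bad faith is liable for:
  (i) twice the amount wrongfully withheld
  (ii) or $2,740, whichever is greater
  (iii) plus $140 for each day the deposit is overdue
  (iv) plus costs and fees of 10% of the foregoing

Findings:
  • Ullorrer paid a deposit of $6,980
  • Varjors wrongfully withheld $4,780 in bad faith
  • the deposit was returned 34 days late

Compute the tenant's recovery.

Doubled: 2 × $4,780 = $9,560
Minimum $2,740: $9,560 meets the minimum, no increase.
Late-return penalty: 34 × $140 = $4,760
Damages plus late penalty: $9,560 + $4,760 = $14,320
Costs and fees: 10% of $14,320 = $1,432
Total recovery: $14,320 + $1,432 = $15,752

$15,752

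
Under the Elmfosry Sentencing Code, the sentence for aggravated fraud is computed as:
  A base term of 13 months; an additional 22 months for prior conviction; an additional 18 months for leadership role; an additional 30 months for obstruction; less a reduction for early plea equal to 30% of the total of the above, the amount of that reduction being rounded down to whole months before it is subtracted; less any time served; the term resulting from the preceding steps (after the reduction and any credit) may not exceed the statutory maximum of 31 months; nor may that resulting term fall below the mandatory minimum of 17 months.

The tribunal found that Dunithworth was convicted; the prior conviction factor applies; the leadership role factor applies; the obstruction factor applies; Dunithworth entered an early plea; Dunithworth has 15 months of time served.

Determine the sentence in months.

Prior conviction enhancement: +22 months
Leadership role enhancement: +18 months
Obstruction enhancement: +30 months
Adjusted term: 13 months + 22 months + 18 months + 30 months = 83 months
Early plea reduction: 30% of 83 months = 24 months (rounded down)
After reduction: 83 − 24 = 59 months
Less time served: 59 months − 15 months = 44 months
Cap at 31 months: 44 months exceeds the cap → 31 months
Minimum 17 months: 31 months meets the minimum, no increase.

31 months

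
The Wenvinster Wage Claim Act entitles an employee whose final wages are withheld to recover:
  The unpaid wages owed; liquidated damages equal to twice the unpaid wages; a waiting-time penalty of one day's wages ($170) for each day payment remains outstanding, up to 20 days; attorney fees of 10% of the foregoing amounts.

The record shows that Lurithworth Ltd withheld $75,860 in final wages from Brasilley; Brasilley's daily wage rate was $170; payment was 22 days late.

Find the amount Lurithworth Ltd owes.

Doubled: 2 × $75,860 = $151,720
Penalty days: min(22, 20) = 20
Waiting-time penalty: 20 × $170 = $3,400
Subtotal: $75,860 + $151,720 + $3,400 = $230,980
Attorney fees: 10% of $230,980 = $23,098
Total award: $230,980 + $23,098 = $254,078

$254,078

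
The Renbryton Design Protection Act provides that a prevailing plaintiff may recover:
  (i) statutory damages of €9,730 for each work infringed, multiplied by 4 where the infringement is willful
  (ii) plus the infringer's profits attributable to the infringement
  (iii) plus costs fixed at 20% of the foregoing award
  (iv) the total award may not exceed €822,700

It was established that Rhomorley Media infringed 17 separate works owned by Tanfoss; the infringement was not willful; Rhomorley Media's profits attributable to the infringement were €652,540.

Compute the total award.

€822,700

Statutory damages: 17 × €9,730 = €165,410
Infringement not willful: no ×4 enhancement.
Combined award: €165,410 + €652,540 = €817,950
Costs: 20% of €817,950 = €163,590
Award plus costs: €817,950 + €163,590 = €981,540
Cap at €822,700: €981,540 exceeds the cap → €822,700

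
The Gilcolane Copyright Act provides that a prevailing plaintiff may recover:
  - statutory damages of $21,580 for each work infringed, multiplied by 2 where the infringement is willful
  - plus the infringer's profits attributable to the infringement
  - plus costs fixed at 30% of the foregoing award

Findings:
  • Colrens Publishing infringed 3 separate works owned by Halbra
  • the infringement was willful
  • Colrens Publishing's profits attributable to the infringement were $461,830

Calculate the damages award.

$768,703

Statutory damages: 3 × $21,580 = $64,740
Doubled: 2 × $64,740 = $129,480
Combined award: $129,480 + $461,830 = $591,310
Costs: 30% of $591,310 = $177,393
Award plus costs: $591,310 + $177,393 = $768,703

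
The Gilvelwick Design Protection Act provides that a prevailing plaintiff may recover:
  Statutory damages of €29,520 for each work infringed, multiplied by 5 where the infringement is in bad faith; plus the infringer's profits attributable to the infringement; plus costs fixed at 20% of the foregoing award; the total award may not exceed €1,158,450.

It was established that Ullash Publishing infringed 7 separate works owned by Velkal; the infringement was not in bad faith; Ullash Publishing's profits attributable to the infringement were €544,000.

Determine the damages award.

€900,768

Statutory damages: 7 × €29,520 = €206,640
Infringement not in bad faith: no ×5 enhancement.
Combined award: €206,640 + €544,000 = €750,640
Costs: 20% of €750,640 = €150,128
Award plus costs: €750,640 + €150,128 = €900,768
Cap at €1,158,450: €900,768 is within the cap, no reduction.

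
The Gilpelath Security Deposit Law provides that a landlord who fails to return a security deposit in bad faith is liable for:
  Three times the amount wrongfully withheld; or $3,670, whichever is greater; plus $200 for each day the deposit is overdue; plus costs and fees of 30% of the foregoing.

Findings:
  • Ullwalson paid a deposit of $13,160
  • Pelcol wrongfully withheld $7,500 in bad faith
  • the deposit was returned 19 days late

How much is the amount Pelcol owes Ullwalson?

Trebled: 3 × $7,500 = $22,500
Minimum $3,670: $22,500 meets the minimum, no increase.
Late-return penalty: 19 × $200 = $3,800
Damages plus late penalty: $22,500 + $3,800 = $26,300
Costs and fees: 30% of $26,300 = $7,890
Total recovery: $26,300 + $7,890 = $34,190

$34,190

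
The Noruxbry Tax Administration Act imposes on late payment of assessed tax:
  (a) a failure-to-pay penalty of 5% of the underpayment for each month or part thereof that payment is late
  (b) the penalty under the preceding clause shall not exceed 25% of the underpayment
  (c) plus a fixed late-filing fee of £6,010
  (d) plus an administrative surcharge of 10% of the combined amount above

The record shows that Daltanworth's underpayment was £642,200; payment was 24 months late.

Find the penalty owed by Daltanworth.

£183,216

Accrued rate: 5% × 24 = 120%, capped at 25% → 25%
Failure-to-pay penalty: 25% of £642,200 = £160,550
Penalty before surcharge: £160,550 + £6,010 = £166,560
Administrative surcharge: 10% of £166,560 = £16,656
Total penalty: £166,560 + £16,656 = £183,216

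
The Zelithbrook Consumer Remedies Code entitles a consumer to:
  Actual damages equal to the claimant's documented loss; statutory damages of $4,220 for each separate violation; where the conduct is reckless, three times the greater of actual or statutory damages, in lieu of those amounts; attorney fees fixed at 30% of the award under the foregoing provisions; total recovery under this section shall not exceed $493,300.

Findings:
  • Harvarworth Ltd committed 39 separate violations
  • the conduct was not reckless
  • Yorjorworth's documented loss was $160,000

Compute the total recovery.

$421,954

Statutory damages: 39 × $4,220 = $164,580
Conduct not reckless: the in-lieu enhancement does not apply.
Actual plus statutory damages: $160,000 + $164,580 = $324,580
Attorney fees: 30% of $324,580 = $97,374
Total before cap: $324,580 + $97,374 = $421,954
Cap at $493,300: $421,954 is within the cap, no reduction.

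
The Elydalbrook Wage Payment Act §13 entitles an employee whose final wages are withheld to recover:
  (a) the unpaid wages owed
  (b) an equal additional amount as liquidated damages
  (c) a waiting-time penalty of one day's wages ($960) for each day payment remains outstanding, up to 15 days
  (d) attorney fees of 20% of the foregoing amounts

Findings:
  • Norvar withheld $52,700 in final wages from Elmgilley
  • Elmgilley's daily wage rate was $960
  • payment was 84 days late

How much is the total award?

Liquidated damages (equal amount): $52,700
Penalty days: min(84, 15) = 15
Waiting-time penalty: 15 × $960 = $14,400
Subtotal: $52,700 + $52,700 + $14,400 = $119,800
Attorney fees: 20% of $119,800 = $23,960
Total award: $119,800 + $23,960 = $143,760

$143,760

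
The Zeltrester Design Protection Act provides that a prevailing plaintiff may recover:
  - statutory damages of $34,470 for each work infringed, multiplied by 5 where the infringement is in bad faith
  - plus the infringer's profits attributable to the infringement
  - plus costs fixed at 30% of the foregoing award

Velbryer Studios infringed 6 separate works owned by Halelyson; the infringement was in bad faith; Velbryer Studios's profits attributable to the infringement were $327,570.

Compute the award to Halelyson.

Statutory damages: 6 × $34,470 = $206,820
Multiplied by 5: 5 × $206,820 = $1,034,100
Combined award: $1,034,100 + $327,570 = $1,361,670
Costs: 30% of $1,361,670 = $408,501
Award plus costs: $1,361,670 + $408,501 = $1,770,171

$1,770,171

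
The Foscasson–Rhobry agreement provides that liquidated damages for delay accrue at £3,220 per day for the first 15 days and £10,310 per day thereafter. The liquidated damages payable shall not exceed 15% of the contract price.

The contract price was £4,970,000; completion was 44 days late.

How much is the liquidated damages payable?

£347,290

First 15 days: 15 × £3,220 = £48,300
Remaining days: (44 − 15) × £10,310 = £298,990
Accrued per-day damages: £48,300 + £298,990 = £347,290
Cap: 15% of £4,970,000 = £745,500
Cap at £745,500: £347,290 is within the cap, no reduction.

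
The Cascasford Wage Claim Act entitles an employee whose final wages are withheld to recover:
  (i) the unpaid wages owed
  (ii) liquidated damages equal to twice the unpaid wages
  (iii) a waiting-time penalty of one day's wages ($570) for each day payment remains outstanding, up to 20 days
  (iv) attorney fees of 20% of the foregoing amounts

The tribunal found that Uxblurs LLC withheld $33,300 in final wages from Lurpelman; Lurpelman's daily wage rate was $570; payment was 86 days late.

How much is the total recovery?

Doubled: 2 × $33,300 = $66,600
Penalty days: min(86, 20) = 20
Waiting-time penalty: 20 × $570 = $11,400
Subtotal: $33,300 + $66,600 + $11,400 = $111,300
Attorney fees: 20% of $111,300 = $22,260
Total award: $111,300 + $22,260 = $133,560

$133,560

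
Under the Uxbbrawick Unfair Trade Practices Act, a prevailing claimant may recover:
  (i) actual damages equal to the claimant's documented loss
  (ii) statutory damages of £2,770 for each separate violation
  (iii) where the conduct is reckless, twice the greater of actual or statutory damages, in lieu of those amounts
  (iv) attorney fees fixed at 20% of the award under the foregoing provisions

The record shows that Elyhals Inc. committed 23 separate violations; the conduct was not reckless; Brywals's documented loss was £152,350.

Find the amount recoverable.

£259,272

Statutory damages: 23 × £2,770 = £63,710
Conduct not reckless: the in-lieu enhancement does not apply.
Actual plus statutory damages: £152,350 + £63,710 = £216,060
Attorney fees: 20% of £216,060 = £43,212
Total recovery: £216,060 + £43,212 = £259,272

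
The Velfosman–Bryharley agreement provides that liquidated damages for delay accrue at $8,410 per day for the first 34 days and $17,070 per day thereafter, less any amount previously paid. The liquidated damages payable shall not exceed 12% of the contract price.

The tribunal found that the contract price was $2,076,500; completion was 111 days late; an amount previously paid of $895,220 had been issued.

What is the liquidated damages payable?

$249,180

First 34 days: 34 × $8,410 = $285,940
Remaining days: (111 − 34) × $17,070 = $1,314,390
Accrued per-day damages: $285,940 + $1,314,390 = $1,600,330
Less amount previously paid: $1,600,330 − $895,220 = $705,110
Cap: 12% of $2,076,500 = $249,180
Cap at $249,180: $705,110 exceeds the cap → $249,180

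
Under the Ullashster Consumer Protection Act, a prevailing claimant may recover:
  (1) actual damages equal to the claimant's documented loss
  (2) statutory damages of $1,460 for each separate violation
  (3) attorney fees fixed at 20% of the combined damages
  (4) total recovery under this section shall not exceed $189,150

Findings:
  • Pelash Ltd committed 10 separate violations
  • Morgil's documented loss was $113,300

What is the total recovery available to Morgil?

Total recovery: $153,480

Statutory damages: 10 × $1,460 = $14,600
Combined damages: $113,300 + $14,600 = $127,900
Attorney fees: 20% of $127,900 = $25,580
Total before cap: $127,900 + $25,580 = $153,480
Cap at $189,150: $153,480 is within the cap, no reduction.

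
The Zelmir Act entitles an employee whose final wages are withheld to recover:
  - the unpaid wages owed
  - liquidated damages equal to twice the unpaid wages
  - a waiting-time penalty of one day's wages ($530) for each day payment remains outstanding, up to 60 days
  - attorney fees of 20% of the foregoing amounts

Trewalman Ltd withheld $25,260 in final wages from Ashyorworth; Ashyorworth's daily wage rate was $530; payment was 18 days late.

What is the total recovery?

Doubled: 2 × $25,260 = $50,520
Penalty days: min(18, 60) = 18
Waiting-time penalty: 18 × $530 = $9,540
Subtotal: $25,260 + $50,520 + $9,540 = $85,320
Attorney fees: 20% of $85,320 = $17,064
Total award: $85,320 + $17,064 = $102,384

$102,384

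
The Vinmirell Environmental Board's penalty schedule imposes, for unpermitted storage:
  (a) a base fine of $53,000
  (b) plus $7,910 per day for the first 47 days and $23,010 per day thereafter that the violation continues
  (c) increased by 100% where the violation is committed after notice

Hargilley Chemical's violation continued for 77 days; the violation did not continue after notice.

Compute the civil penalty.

First 47 days: 47 × $7,910 = $371,770
Remaining days: (77 − 47) × $23,010 = $690,300
Per-day component: $371,770 + $690,300 = $1,062,070
Base plus per-day: $53,000 + $1,062,070 = $1,115,070
The violation did not continue after notice: no 100% increase.

$1,115,070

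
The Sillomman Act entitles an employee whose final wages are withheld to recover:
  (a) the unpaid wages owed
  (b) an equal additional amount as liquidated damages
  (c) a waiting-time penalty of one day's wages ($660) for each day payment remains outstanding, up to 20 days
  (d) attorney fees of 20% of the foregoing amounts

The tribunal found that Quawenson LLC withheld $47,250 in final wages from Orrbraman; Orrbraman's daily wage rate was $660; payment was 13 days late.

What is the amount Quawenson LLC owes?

$123,696

Liquidated damages (equal amount): $47,250
Penalty days: min(13, 20) = 13
Waiting-time penalty: 13 × $660 = $8,580
Subtotal: $47,250 + $47,250 + $8,580 = $103,080
Attorney fees: 20% of $103,080 = $20,616
Total award: $103,080 + $20,616 = $123,696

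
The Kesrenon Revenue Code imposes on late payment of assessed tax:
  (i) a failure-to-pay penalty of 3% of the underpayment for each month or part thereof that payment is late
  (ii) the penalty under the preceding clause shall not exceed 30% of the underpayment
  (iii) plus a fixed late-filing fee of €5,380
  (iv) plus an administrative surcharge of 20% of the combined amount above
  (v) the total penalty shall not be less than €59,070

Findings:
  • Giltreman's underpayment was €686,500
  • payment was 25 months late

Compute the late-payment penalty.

€253,596

Accrued rate: 3% × 25 = 75%, capped at 30% → 30%
Failure-to-pay penalty: 30% of €686,500 = €205,950
Penalty before surcharge: €205,950 + €5,380 = €211,330
Administrative surcharge: 20% of €211,330 = €42,266
Total penalty: €211,330 + €42,266 = €253,596
Minimum €59,070: €253,596 meets the minimum, no increase.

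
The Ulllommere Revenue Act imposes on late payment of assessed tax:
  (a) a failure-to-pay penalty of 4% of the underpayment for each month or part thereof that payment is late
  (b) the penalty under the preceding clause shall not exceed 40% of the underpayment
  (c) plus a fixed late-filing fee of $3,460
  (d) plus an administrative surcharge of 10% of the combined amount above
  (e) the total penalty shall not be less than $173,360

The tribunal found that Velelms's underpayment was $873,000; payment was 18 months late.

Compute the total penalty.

$387,926

Accrued rate: 4% × 18 = 72%, capped at 40% → 40%
Failure-to-pay penalty: 40% of $873,000 = $349,200
Penalty before surcharge: $349,200 + $3,460 = $352,660
Administrative surcharge: 10% of $352,660 = $35,266
Total penalty: $352,660 + $35,266 = $387,926
Minimum $173,360: $387,926 meets the minimum, no increase.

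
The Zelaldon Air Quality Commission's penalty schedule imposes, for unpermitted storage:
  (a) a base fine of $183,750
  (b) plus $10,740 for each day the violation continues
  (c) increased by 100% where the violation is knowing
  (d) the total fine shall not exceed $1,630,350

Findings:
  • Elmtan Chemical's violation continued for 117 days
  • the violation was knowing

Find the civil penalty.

Per-day component: 117 × $10,740 = $1,256,580
Base plus per-day: $183,750 + $1,256,580 = $1,440,330
Enhancement: 100% of $1,440,330 = $1,440,330
Enhanced fine: $1,440,330 + $1,440,330 = $2,880,660
Cap at $1,630,350: $2,880,660 exceeds the cap → $1,630,350

$1,630,350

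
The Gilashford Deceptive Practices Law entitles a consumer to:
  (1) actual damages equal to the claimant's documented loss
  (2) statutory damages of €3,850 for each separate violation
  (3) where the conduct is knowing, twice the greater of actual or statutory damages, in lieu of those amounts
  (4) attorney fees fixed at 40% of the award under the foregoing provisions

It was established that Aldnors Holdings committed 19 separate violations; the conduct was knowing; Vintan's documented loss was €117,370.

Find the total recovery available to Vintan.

€328,636

Statutory damages: 19 × €3,850 = €73,150
Greater of actual damages (€117,370) or statutory damages (€73,150): €117,370
Doubled: 2 × €117,370 = €234,740
Attorney fees: 40% of €234,740 = €93,896
Total recovery: €234,740 + €93,896 = €328,636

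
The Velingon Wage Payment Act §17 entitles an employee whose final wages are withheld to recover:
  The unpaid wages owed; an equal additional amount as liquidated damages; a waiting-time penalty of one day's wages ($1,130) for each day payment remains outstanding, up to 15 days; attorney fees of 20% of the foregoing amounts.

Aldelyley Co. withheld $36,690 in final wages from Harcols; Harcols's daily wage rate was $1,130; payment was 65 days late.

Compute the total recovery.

Liquidated damages (equal amount): $36,690
Penalty days: min(65, 15) = 15
Waiting-time penalty: 15 × $1,130 = $16,950
Subtotal: $36,690 + $36,690 + $16,950 = $90,330
Attorney fees: 20% of $90,330 = $18,066
Total award: $90,330 + $18,066 = $108,396

$108,396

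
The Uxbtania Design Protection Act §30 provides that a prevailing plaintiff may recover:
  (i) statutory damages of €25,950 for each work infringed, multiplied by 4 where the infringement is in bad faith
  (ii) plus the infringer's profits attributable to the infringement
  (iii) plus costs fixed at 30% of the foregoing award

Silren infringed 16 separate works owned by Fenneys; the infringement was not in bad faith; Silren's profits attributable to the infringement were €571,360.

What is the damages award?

Statutory damages: 16 × €25,950 = €415,200
Infringement not in bad faith: no ×4 enhancement.
Combined award: €415,200 + €571,360 = €986,560
Costs: 30% of €986,560 = €295,968
Award plus costs: €986,560 + €295,968 = €1,282,528

€1,282,528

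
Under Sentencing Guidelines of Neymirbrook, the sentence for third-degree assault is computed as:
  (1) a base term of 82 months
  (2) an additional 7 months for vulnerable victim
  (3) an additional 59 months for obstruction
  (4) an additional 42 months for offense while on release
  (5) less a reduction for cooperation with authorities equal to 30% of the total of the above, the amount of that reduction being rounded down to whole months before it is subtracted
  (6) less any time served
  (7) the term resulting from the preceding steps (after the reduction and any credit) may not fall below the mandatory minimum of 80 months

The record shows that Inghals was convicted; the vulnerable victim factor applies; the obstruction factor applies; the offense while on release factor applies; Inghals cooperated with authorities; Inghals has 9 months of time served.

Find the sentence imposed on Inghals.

Vulnerable victim enhancement: +7 months
Obstruction enhancement: +59 months
Offense while on release enhancement: +42 months
Adjusted term: 82 months + 7 months + 59 months + 42 months = 190 months
Cooperation with authorities reduction: 30% of 190 months = 57 months (rounded down)
After reduction: 190 − 57 = 133 months
Less time served: 133 months − 9 months = 124 months
Minimum 80 months: 124 months meets the minimum, no increase.

124 months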